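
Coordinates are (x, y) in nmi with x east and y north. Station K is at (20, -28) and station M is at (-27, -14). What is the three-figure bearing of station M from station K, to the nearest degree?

287°

Δeast = -27 − 20 = -47.00; Δnorth = -14 − -28 = 14.00.
Bearing = atan2(Δeast, Δnorth) mod 360° = 286.59° ≈ 287°.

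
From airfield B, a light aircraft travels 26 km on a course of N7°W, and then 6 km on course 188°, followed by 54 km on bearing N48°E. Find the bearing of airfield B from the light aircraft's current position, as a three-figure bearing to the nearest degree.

213°

Leg 1 (N7°W, 26 km): east 26 sin 353° = -3.17, north 26 cos 353° = 25.81
Leg 2 (188°, 6 km): east 6 sin 188° = -0.84, north 6 cos 188° = -5.94
Leg 3 (N48°E, 54 km): east 54 sin 48° = 40.13, north 54 cos 48° = 36.13
Net displacement: 36.13 east, 56.00 north. Direction back to start is (-36.13, -56.00): bearing = atan2(-36.13, -56.00) mod 360° = 212.83° ≈ 213°.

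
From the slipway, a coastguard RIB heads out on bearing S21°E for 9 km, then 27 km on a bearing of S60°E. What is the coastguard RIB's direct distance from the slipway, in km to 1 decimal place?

Leg 1 (S21°E, 9 km): east 9 sin 159° = 3.23, north 9 cos 159° = -8.40
Leg 2 (S60°E, 27 km): east 27 sin 120° = 23.38, north 27 cos 120° = -13.50
Net: 26.61 east, -21.90 north. Distance = √((26.61)² + (-21.90)²) = 34.463 km.

34.5 km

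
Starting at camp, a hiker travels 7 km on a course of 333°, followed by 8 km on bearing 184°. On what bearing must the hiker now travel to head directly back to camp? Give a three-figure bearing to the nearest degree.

Leg 1 (333°, 7 km): east 7 sin 333° = -3.18, north 7 cos 333° = 6.24
Leg 2 (184°, 8 km): east 8 sin 184° = -0.56, north 8 cos 184° = -7.98
Net displacement: -3.74 east, -1.74 north. Direction back to start is (3.74, 1.74): bearing = atan2(3.74, 1.74) mod 360° = 64.98° ≈ 065°.

065°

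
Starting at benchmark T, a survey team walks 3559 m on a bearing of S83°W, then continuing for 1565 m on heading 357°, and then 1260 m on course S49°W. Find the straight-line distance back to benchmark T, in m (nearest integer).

Leg 1 (S83°W, 3559 m): east 3559 sin 263° = -3532.47, north 3559 cos 263° = -433.73
Leg 2 (357°, 1565 m): east 1565 sin 357° = -81.91, north 1565 cos 357° = 1562.86
Leg 3 (S49°W, 1260 m): east 1260 sin 229° = -950.93, north 1260 cos 229° = -826.63
Net: -4565.31 east, 302.49 north. Distance = √((-4565.31)² + (302.49)²) = 4575.322 m.

4575 m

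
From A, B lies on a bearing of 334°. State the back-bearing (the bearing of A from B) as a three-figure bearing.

154°

Back-bearing = 334° − 180° = 154°.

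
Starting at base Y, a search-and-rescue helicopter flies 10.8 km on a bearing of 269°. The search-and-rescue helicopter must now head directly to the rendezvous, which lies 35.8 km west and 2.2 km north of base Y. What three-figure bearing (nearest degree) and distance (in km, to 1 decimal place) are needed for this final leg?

275°, 25.1 km

Leg 1 (269°, 10.8 km): east 10.8 sin 269° = -10.80, north 10.8 cos 269° = -0.19
Current position: (-10.80, -0.19). Target: (-35.8, 2.2). Remaining: Δeast = -25.00, Δnorth = 2.39.
Bearing = atan2(-25.00, 2.39) mod 360° = 275.46°; distance = √((-25.00)² + (2.39)²) = 25.115 km.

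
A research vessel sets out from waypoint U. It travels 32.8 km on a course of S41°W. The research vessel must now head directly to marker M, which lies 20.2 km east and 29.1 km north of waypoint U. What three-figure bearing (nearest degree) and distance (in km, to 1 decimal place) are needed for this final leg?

Leg 1 (S41°W, 32.8 km): east 32.8 sin 221° = -21.52, north 32.8 cos 221° = -24.75
Current position: (-21.52, -24.75). Target: (20.2, 29.1). Remaining: Δeast = 41.72, Δnorth = 53.85.
Bearing = atan2(41.72, 53.85) mod 360° = 37.76°; distance = √((41.72)² + (53.85)²) = 68.123 km.

038°, 68.1 km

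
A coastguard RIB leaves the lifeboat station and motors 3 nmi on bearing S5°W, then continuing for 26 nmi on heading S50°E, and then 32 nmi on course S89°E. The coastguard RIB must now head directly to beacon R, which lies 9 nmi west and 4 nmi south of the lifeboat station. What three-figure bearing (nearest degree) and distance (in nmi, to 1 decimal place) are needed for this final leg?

Leg 1 (S5°W, 3 nmi): east 3 sin 185° = -0.26, north 3 cos 185° = -2.99
Leg 2 (S50°E, 26 nmi): east 26 sin 130° = 19.92, north 26 cos 130° = -16.71
Leg 3 (S89°E, 32 nmi): east 32 sin 91° = 32.00, north 32 cos 91° = -0.56
Current position: (51.65, -20.26). Target: (-9, -4). Remaining: Δeast = -60.65, Δnorth = 16.26.
Bearing = atan2(-60.65, 16.26) mod 360° = 285.01°; distance = √((-60.65)² + (16.26)²) = 62.792 nmi.

285°, 62.8 nmi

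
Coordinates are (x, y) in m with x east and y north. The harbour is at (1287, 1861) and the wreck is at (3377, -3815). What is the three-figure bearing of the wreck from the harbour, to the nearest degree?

Δeast = 3377 − 1287 = 2090.00; Δnorth = -3815 − 1861 = -5676.00.
Bearing = atan2(Δeast, Δnorth) mod 360° = 159.79° ≈ 160°.

160°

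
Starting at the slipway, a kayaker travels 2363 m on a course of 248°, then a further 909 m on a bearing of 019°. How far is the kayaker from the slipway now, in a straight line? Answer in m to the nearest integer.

1895 m

Leg 1 (248°, 2363 m): east 2363 sin 248° = -2190.94, north 2363 cos 248° = -885.20
Leg 2 (019°, 909 m): east 909 sin 19° = 295.94, north 909 cos 19° = 859.48
Net: -1894.99 east, -25.72 north. Distance = √((-1894.99)² + (-25.72)²) = 1895.169 m.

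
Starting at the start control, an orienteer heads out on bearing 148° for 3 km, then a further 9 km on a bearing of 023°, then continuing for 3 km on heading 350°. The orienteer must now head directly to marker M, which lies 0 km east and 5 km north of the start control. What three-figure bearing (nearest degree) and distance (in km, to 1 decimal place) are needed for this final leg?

Leg 1 (148°, 3 km): east 3 sin 148° = 1.59, north 3 cos 148° = -2.54
Leg 2 (023°, 9 km): east 9 sin 23° = 3.52, north 9 cos 23° = 8.28
Leg 3 (350°, 3 km): east 3 sin 350° = -0.52, north 3 cos 350° = 2.95
Current position: (4.59, 8.69). Target: (0, 5). Remaining: Δeast = -4.59, Δnorth = -3.69.
Bearing = atan2(-4.59, -3.69) mod 360° = 231.14°; distance = √((-4.59)² + (-3.69)²) = 5.889 km.

231°, 5.9 km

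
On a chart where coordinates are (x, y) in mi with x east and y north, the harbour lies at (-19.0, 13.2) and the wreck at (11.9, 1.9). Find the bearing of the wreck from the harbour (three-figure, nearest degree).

110°

Δeast = 11.9 − -19.0 = 30.90; Δnorth = 1.9 − 13.2 = -11.30.
Bearing = atan2(Δeast, Δnorth) mod 360° = 110.09° ≈ 110°.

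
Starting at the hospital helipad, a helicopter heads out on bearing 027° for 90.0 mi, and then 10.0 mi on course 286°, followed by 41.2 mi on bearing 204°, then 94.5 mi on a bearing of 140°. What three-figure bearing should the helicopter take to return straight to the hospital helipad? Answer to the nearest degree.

290°

Leg 1 (027°, 90.0 mi): east 90.0 sin 27° = 40.86, north 90.0 cos 27° = 80.19
Leg 2 (286°, 10.0 mi): east 10.0 sin 286° = -9.61, north 10.0 cos 286° = 2.76
Leg 3 (204°, 41.2 mi): east 41.2 sin 204° = -16.76, north 41.2 cos 204° = -37.64
Leg 4 (140°, 94.5 mi): east 94.5 sin 140° = 60.74, north 94.5 cos 140° = -72.39
Net displacement: 75.23 east, -27.08 north. Direction back to start is (-75.23, 27.08): bearing = atan2(-75.23, 27.08) mod 360° = 289.80° ≈ 290°.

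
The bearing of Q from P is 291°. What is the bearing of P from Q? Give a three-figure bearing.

Back-bearing = 291° − 180° = 111°.

111°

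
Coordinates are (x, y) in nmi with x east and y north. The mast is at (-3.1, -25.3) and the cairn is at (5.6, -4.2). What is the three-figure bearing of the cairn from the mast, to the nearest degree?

Δeast = 5.6 − -3.1 = 8.70; Δnorth = -4.2 − -25.3 = 21.10.
Bearing = atan2(Δeast, Δnorth) mod 360° = 22.41° ≈ 022°.

022°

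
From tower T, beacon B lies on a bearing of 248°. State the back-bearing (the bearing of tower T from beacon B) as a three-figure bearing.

068°

Back-bearing = 248° − 180° = 068°.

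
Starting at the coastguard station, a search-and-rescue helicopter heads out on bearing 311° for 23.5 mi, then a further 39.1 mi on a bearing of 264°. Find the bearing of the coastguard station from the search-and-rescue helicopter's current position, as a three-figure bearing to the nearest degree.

Leg 1 (311°, 23.5 mi): east 23.5 sin 311° = -17.74, north 23.5 cos 311° = 15.42
Leg 2 (264°, 39.1 mi): east 39.1 sin 264° = -38.89, north 39.1 cos 264° = -4.09
Net displacement: -56.62 east, 11.33 north. Direction back to start is (56.62, -11.33): bearing = atan2(56.62, -11.33) mod 360° = 101.32° ≈ 101°.

101°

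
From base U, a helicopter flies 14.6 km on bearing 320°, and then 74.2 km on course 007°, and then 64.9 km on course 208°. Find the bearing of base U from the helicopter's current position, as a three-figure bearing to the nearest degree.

132°

Leg 1 (320°, 14.6 km): east 14.6 sin 320° = -9.38, north 14.6 cos 320° = 11.18
Leg 2 (007°, 74.2 km): east 74.2 sin 7° = 9.04, north 74.2 cos 7° = 73.65
Leg 3 (208°, 64.9 km): east 64.9 sin 208° = -30.47, north 64.9 cos 208° = -57.30
Net displacement: -30.81 east, 27.53 north. Direction back to start is (30.81, -27.53): bearing = atan2(30.81, -27.53) mod 360° = 131.78° ≈ 132°.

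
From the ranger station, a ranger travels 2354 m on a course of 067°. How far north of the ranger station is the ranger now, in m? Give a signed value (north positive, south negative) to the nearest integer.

Leg 1 (067°, 2354 m): east 2354 sin 67° = 2166.87, north 2354 cos 67° = 919.78
Net north component: 919.78 m.

920 m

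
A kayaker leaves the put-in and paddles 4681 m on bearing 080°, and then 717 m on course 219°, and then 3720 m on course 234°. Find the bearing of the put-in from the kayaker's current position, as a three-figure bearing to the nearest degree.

329°

Leg 1 (080°, 4681 m): east 4681 sin 80° = 4609.89, north 4681 cos 80° = 812.85
Leg 2 (219°, 717 m): east 717 sin 219° = -451.22, north 717 cos 219° = -557.21
Leg 3 (234°, 3720 m): east 3720 sin 234° = -3009.54, north 3720 cos 234° = -2186.56
Net displacement: 1149.12 east, -1930.93 north. Direction back to start is (-1149.12, 1930.93): bearing = atan2(-1149.12, 1930.93) mod 360° = 329.24° ≈ 329°.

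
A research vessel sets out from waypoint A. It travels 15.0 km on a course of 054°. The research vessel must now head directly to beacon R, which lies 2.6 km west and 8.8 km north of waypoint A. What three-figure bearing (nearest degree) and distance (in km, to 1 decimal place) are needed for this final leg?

Leg 1 (054°, 15.0 km): east 15.0 sin 54° = 12.14, north 15.0 cos 54° = 8.82
Current position: (12.14, 8.82). Target: (-2.6, 8.8). Remaining: Δeast = -14.74, Δnorth = -0.02.
Bearing = atan2(-14.74, -0.02) mod 360° = 269.93°; distance = √((-14.74)² + (-0.02)²) = 14.735 km.

270°, 14.7 km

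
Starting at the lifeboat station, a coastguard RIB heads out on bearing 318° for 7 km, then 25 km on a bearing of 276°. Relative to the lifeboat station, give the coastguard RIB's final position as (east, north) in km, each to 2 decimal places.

Leg 1 (318°, 7 km): east 7 sin 318° = -4.68, north 7 cos 318° = 5.20
Leg 2 (276°, 25 km): east 25 sin 276° = -24.86, north 25 cos 276° = 2.61
Summing: -29.55 km east, 7.82 km north → (-29.55, 7.82).

(-29.55, 7.82)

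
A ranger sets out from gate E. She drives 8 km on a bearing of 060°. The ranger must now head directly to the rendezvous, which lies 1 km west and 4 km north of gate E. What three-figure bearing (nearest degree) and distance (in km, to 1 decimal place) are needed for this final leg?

Leg 1 (060°, 8 km): east 8 sin 60° = 6.93, north 8 cos 60° = 4.00
Current position: (6.93, 4.00). Target: (-1, 4). Remaining: Δeast = -7.93, Δnorth = -0.00.
Bearing = atan2(-7.93, -0.00) mod 360° = 270.00°; distance = √((-7.93)² + (-0.00)²) = 7.928 km.

270°, 7.9 km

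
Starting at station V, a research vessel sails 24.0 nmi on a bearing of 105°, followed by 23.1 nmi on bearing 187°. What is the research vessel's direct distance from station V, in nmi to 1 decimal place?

Leg 1 (105°, 24.0 nmi): east 24.0 sin 105° = 23.18, north 24.0 cos 105° = -6.21
Leg 2 (187°, 23.1 nmi): east 23.1 sin 187° = -2.82, north 23.1 cos 187° = -22.93
Net: 20.37 east, -29.14 north. Distance = √((20.37)² + (-29.14)²) = 35.552 nmi.

35.6 nmi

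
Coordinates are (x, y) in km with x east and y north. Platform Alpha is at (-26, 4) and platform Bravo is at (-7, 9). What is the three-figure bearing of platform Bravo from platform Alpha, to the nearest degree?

075°

Δeast = -7 − -26 = 19.00; Δnorth = 9 − 4 = 5.00.
Bearing = atan2(Δeast, Δnorth) mod 360° = 75.26° ≈ 075°.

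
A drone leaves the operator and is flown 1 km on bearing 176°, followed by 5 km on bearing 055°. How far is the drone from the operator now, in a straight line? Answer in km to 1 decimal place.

Leg 1 (176°, 1 km): east 1 sin 176° = 0.07, north 1 cos 176° = -1.00
Leg 2 (055°, 5 km): east 5 sin 55° = 4.10, north 5 cos 55° = 2.87
Net: 4.17 east, 1.87 north. Distance = √((4.17)² + (1.87)²) = 4.566 km.

4.6 km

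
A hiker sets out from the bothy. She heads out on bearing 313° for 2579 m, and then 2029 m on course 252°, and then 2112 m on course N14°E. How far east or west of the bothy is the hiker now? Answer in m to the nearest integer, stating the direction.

Leg 1 (313°, 2579 m): east 2579 sin 313° = -1886.16, north 2579 cos 313° = 1758.87
Leg 2 (252°, 2029 m): east 2029 sin 252° = -1929.69, north 2029 cos 252° = -627.00
Leg 3 (N14°E, 2112 m): east 2112 sin 14° = 510.94, north 2112 cos 14° = 2049.26
Net east component: -3304.92 m.

3305 m west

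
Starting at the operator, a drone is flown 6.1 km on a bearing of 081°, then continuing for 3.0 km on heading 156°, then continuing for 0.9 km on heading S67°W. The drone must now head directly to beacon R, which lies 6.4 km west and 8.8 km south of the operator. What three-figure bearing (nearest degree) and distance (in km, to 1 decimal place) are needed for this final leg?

243°, 14.4 km

Leg 1 (081°, 6.1 km): east 6.1 sin 81° = 6.02, north 6.1 cos 81° = 0.95
Leg 2 (156°, 3.0 km): east 3.0 sin 156° = 1.22, north 3.0 cos 156° = -2.74
Leg 3 (S67°W, 0.9 km): east 0.9 sin 247° = -0.83, north 0.9 cos 247° = -0.35
Current position: (6.42, -2.14). Target: (-6.4, -8.8). Remaining: Δeast = -12.82, Δnorth = -6.66.
Bearing = atan2(-12.82, -6.66) mod 360° = 242.54°; distance = √((-12.82)² + (-6.66)²) = 14.445 km.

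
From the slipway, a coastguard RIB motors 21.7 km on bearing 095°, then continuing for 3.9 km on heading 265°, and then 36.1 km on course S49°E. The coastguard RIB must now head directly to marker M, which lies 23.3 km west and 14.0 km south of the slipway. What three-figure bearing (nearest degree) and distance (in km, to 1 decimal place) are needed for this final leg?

Leg 1 (095°, 21.7 km): east 21.7 sin 95° = 21.62, north 21.7 cos 95° = -1.89
Leg 2 (265°, 3.9 km): east 3.9 sin 265° = -3.89, north 3.9 cos 265° = -0.34
Leg 3 (S49°E, 36.1 km): east 36.1 sin 131° = 27.25, north 36.1 cos 131° = -23.68
Current position: (44.98, -25.91). Target: (-23.3, -14.0). Remaining: Δeast = -68.28, Δnorth = 11.91.
Bearing = atan2(-68.28, 11.91) mod 360° = 279.90°; distance = √((-68.28)² + (11.91)²) = 69.309 km.

280°, 69.3 km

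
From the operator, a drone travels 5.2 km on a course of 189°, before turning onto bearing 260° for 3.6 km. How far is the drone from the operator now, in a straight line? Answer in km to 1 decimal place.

7.2 km

Leg 1 (189°, 5.2 km): east 5.2 sin 189° = -0.81, north 5.2 cos 189° = -5.14
Leg 2 (260°, 3.6 km): east 3.6 sin 260° = -3.55, north 3.6 cos 260° = -0.63
Net: -4.36 east, -5.76 north. Distance = √((-4.36)² + (-5.76)²) = 7.224 km.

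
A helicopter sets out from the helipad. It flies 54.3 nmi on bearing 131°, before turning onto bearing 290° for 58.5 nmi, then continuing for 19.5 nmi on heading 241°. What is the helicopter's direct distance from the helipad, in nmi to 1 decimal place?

39.9 nmi

Leg 1 (131°, 54.3 nmi): east 54.3 sin 131° = 40.98, north 54.3 cos 131° = -35.62
Leg 2 (290°, 58.5 nmi): east 58.5 sin 290° = -54.97, north 58.5 cos 290° = 20.01
Leg 3 (241°, 19.5 nmi): east 19.5 sin 241° = -17.06, north 19.5 cos 241° = -9.45
Net: -31.05 east, -25.07 north. Distance = √((-31.05)² + (-25.07)²) = 39.904 nmi.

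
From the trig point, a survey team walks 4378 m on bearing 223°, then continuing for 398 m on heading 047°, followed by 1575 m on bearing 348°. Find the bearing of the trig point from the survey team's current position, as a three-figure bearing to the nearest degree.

Leg 1 (223°, 4378 m): east 4378 sin 223° = -2985.79, north 4378 cos 223° = -3201.87
Leg 2 (047°, 398 m): east 398 sin 47° = 291.08, north 398 cos 47° = 271.44
Leg 3 (348°, 1575 m): east 1575 sin 348° = -327.46, north 1575 cos 348° = 1540.58
Net displacement: -3022.17 east, -1389.85 north. Direction back to start is (3022.17, 1389.85): bearing = atan2(3022.17, 1389.85) mod 360° = 65.30° ≈ 065°.

065°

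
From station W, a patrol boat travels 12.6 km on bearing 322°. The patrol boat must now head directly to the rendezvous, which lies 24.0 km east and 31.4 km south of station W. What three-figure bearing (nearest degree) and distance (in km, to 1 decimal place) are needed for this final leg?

Leg 1 (322°, 12.6 km): east 12.6 sin 322° = -7.76, north 12.6 cos 322° = 9.93
Current position: (-7.76, 9.93). Target: (24.0, -31.4). Remaining: Δeast = 31.76, Δnorth = -41.33.
Bearing = atan2(31.76, -41.33) mod 360° = 142.46°; distance = √((31.76)² + (-41.33)²) = 52.121 km.

142°, 52.1 km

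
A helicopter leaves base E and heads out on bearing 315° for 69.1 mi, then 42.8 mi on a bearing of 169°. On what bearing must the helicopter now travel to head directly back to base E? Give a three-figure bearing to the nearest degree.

Leg 1 (315°, 69.1 mi): east 69.1 sin 315° = -48.86, north 69.1 cos 315° = 48.86
Leg 2 (169°, 42.8 mi): east 42.8 sin 169° = 8.17, north 42.8 cos 169° = -42.01
Net displacement: -40.69 east, 6.85 north. Direction back to start is (40.69, -6.85): bearing = atan2(40.69, -6.85) mod 360° = 99.55° ≈ 100°.

100°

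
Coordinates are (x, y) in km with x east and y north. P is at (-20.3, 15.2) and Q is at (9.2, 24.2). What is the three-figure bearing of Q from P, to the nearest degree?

073°

Δeast = 9.2 − -20.3 = 29.50; Δnorth = 24.2 − 15.2 = 9.00.
Bearing = atan2(Δeast, Δnorth) mod 360° = 73.03° ≈ 073°.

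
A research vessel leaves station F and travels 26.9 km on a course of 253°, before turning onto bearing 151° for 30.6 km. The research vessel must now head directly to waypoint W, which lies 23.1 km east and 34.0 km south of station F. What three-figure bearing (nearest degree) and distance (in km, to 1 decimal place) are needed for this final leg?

Leg 1 (253°, 26.9 km): east 26.9 sin 253° = -25.72, north 26.9 cos 253° = -7.86
Leg 2 (151°, 30.6 km): east 30.6 sin 151° = 14.84, north 30.6 cos 151° = -26.76
Current position: (-10.89, -34.63). Target: (23.1, -34.0). Remaining: Δeast = 33.99, Δnorth = 0.63.
Bearing = atan2(33.99, 0.63) mod 360° = 88.94°; distance = √((33.99)² + (0.63)²) = 33.995 km.

089°, 34.0 km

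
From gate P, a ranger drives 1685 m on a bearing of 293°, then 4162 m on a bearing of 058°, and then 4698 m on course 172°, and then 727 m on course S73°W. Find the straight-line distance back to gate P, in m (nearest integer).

Leg 1 (293°, 1685 m): east 1685 sin 293° = -1551.05, north 1685 cos 293° = 658.38
Leg 2 (058°, 4162 m): east 4162 sin 58° = 3529.58, north 4162 cos 58° = 2205.52
Leg 3 (172°, 4698 m): east 4698 sin 172° = 653.84, north 4698 cos 172° = -4652.28
Leg 4 (S73°W, 727 m): east 727 sin 253° = -695.23, north 727 cos 253° = -212.55
Net: 1937.13 east, -2000.93 north. Distance = √((1937.13)² + (-2000.93)²) = 2784.991 m.

2785 m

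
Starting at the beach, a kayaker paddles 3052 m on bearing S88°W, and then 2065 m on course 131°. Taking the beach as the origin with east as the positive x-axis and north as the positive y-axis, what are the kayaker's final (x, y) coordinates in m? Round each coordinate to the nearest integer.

Leg 1 (S88°W, 3052 m): east 3052 sin 268° = -3050.14, north 3052 cos 268° = -106.51
Leg 2 (131°, 2065 m): east 2065 sin 131° = 1558.48, north 2065 cos 131° = -1354.76
Summing: -1491.67 m east, -1461.28 m north → (-1492, -1461).

(-1492, -1461)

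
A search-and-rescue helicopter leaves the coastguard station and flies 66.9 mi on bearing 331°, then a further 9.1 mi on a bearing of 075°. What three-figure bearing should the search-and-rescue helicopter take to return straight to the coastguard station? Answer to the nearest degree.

Leg 1 (331°, 66.9 mi): east 66.9 sin 331° = -32.43, north 66.9 cos 331° = 58.51
Leg 2 (075°, 9.1 mi): east 9.1 sin 75° = 8.79, north 9.1 cos 75° = 2.36
Net displacement: -23.64 east, 60.87 north. Direction back to start is (23.64, -60.87): bearing = atan2(23.64, -60.87) mod 360° = 158.77° ≈ 159°.

159°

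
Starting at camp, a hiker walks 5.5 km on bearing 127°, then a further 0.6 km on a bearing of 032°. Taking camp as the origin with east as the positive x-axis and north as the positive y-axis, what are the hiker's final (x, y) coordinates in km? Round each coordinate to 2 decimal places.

(4.71, -2.80)

Leg 1 (127°, 5.5 km): east 5.5 sin 127° = 4.39, north 5.5 cos 127° = -3.31
Leg 2 (032°, 0.6 km): east 0.6 sin 32° = 0.32, north 0.6 cos 32° = 0.51
Summing: 4.71 km east, -2.80 km north → (4.71, -2.80).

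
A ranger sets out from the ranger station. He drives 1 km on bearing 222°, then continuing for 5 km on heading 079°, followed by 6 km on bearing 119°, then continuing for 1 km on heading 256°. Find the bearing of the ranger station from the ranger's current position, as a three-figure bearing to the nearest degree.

289°

Leg 1 (222°, 1 km): east 1 sin 222° = -0.67, north 1 cos 222° = -0.74
Leg 2 (079°, 5 km): east 5 sin 79° = 4.91, north 5 cos 79° = 0.95
Leg 3 (119°, 6 km): east 6 sin 119° = 5.25, north 6 cos 119° = -2.91
Leg 4 (256°, 1 km): east 1 sin 256° = -0.97, north 1 cos 256° = -0.24
Net displacement: 8.52 east, -2.94 north. Direction back to start is (-8.52, 2.94): bearing = atan2(-8.52, 2.94) mod 360° = 289.04° ≈ 289°.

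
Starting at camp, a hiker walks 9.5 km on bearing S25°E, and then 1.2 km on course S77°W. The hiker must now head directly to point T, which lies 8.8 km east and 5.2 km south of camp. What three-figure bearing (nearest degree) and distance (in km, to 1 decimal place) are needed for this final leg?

058°, 7.0 km

Leg 1 (S25°E, 9.5 km): east 9.5 sin 155° = 4.01, north 9.5 cos 155° = -8.61
Leg 2 (S77°W, 1.2 km): east 1.2 sin 257° = -1.17, north 1.2 cos 257° = -0.27
Current position: (2.85, -8.88). Target: (8.8, -5.2). Remaining: Δeast = 5.95, Δnorth = 3.68.
Bearing = atan2(5.95, 3.68) mod 360° = 58.28°; distance = √((5.95)² + (3.68)²) = 7.000 km.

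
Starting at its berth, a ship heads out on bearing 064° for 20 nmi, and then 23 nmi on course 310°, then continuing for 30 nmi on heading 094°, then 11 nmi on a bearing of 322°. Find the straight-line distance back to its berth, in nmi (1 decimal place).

Leg 1 (064°, 20 nmi): east 20 sin 64° = 17.98, north 20 cos 64° = 8.77
Leg 2 (310°, 23 nmi): east 23 sin 310° = -17.62, north 23 cos 310° = 14.78
Leg 3 (094°, 30 nmi): east 30 sin 94° = 29.93, north 30 cos 94° = -2.09
Leg 4 (322°, 11 nmi): east 11 sin 322° = -6.77, north 11 cos 322° = 8.67
Net: 23.51 east, 30.13 north. Distance = √((23.51)² + (30.13)²) = 38.216 nmi.

38.2 nmi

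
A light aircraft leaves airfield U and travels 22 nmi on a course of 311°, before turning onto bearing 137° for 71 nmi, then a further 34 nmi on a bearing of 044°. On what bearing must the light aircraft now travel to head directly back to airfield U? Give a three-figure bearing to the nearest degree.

283°

Leg 1 (311°, 22 nmi): east 22 sin 311° = -16.60, north 22 cos 311° = 14.43
Leg 2 (137°, 71 nmi): east 71 sin 137° = 48.42, north 71 cos 137° = -51.93
Leg 3 (044°, 34 nmi): east 34 sin 44° = 23.62, north 34 cos 44° = 24.46
Net displacement: 55.44 east, -13.04 north. Direction back to start is (-55.44, 13.04): bearing = atan2(-55.44, 13.04) mod 360° = 283.23° ≈ 283°.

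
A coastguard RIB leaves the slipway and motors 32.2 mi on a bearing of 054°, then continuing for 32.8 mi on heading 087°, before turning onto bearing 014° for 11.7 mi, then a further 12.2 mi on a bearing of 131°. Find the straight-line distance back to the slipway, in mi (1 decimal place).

Leg 1 (054°, 32.2 mi): east 32.2 sin 54° = 26.05, north 32.2 cos 54° = 18.93
Leg 2 (087°, 32.8 mi): east 32.8 sin 87° = 32.76, north 32.8 cos 87° = 1.72
Leg 3 (014°, 11.7 mi): east 11.7 sin 14° = 2.83, north 11.7 cos 14° = 11.35
Leg 4 (131°, 12.2 mi): east 12.2 sin 131° = 9.21, north 12.2 cos 131° = -8.00
Net: 70.84 east, 23.99 north. Distance = √((70.84)² + (23.99)²) = 74.796 mi.

74.8 mi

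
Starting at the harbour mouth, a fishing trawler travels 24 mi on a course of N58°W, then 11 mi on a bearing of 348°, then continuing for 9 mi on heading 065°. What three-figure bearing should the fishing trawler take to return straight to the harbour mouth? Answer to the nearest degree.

152°

Leg 1 (N58°W, 24 mi): east 24 sin 302° = -20.35, north 24 cos 302° = 12.72
Leg 2 (348°, 11 mi): east 11 sin 348° = -2.29, north 11 cos 348° = 10.76
Leg 3 (065°, 9 mi): east 9 sin 65° = 8.16, north 9 cos 65° = 3.80
Net displacement: -14.48 east, 27.28 north. Direction back to start is (14.48, -27.28): bearing = atan2(14.48, -27.28) mod 360° = 152.04° ≈ 152°.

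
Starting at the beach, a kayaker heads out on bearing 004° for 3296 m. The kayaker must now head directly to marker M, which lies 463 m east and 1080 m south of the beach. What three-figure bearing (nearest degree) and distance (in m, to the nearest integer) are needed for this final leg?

177°, 4374 m

Leg 1 (004°, 3296 m): east 3296 sin 4° = 229.92, north 3296 cos 4° = 3287.97
Current position: (229.92, 3287.97). Target: (463, -1080). Remaining: Δeast = 233.08, Δnorth = -4367.97.
Bearing = atan2(233.08, -4367.97) mod 360° = 176.95°; distance = √((233.08)² + (-4367.97)²) = 4374.186 m.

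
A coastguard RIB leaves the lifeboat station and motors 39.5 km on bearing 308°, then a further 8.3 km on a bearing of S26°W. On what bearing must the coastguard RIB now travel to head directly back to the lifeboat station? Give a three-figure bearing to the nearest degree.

116°

Leg 1 (308°, 39.5 km): east 39.5 sin 308° = -31.13, north 39.5 cos 308° = 24.32
Leg 2 (S26°W, 8.3 km): east 8.3 sin 206° = -3.64, north 8.3 cos 206° = -7.46
Net displacement: -34.76 east, 16.86 north. Direction back to start is (34.76, -16.86): bearing = atan2(34.76, -16.86) mod 360° = 115.87° ≈ 116°.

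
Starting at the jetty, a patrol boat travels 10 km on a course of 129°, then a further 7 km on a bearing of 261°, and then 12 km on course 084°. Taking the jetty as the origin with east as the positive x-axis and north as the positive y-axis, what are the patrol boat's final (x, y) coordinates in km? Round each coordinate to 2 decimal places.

Leg 1 (129°, 10 km): east 10 sin 129° = 7.77, north 10 cos 129° = -6.29
Leg 2 (261°, 7 km): east 7 sin 261° = -6.91, north 7 cos 261° = -1.10
Leg 3 (084°, 12 km): east 12 sin 84° = 11.93, north 12 cos 84° = 1.25
Summing: 12.79 km east, -6.13 km north → (12.79, -6.13).

(12.79, -6.13)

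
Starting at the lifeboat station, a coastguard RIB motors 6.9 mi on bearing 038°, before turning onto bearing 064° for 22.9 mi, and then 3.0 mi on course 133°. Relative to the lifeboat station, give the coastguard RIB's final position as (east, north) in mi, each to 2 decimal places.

Leg 1 (038°, 6.9 mi): east 6.9 sin 38° = 4.25, north 6.9 cos 38° = 5.44
Leg 2 (064°, 22.9 mi): east 22.9 sin 64° = 20.58, north 22.9 cos 64° = 10.04
Leg 3 (133°, 3.0 mi): east 3.0 sin 133° = 2.19, north 3.0 cos 133° = -2.05
Summing: 27.02 mi east, 13.43 mi north → (27.02, 13.43).

(27.02, 13.43)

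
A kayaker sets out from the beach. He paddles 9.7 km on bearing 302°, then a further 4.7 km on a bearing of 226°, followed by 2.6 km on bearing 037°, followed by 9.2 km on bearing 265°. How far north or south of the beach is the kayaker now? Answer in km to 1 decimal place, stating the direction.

3.1 km north

Leg 1 (302°, 9.7 km): east 9.7 sin 302° = -8.23, north 9.7 cos 302° = 5.14
Leg 2 (226°, 4.7 km): east 4.7 sin 226° = -3.38, north 4.7 cos 226° = -3.26
Leg 3 (037°, 2.6 km): east 2.6 sin 37° = 1.56, north 2.6 cos 37° = 2.08
Leg 4 (265°, 9.2 km): east 9.2 sin 265° = -9.16, north 9.2 cos 265° = -0.80
Net north component: 3.15 km.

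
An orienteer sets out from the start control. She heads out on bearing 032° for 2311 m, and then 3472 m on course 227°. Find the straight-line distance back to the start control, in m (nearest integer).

1376 m

Leg 1 (032°, 2311 m): east 2311 sin 32° = 1224.64, north 2311 cos 32° = 1959.84
Leg 2 (227°, 3472 m): east 3472 sin 227° = -2539.26, north 3472 cos 227° = -2367.90
Net: -1314.62 east, -408.06 north. Distance = √((-1314.62)² + (-408.06)²) = 1376.492 m.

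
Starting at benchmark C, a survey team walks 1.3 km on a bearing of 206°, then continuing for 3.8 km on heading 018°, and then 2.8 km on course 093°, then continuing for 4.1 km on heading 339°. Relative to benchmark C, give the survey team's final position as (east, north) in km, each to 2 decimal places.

(1.93, 6.13)

Leg 1 (206°, 1.3 km): east 1.3 sin 206° = -0.57, north 1.3 cos 206° = -1.17
Leg 2 (018°, 3.8 km): east 3.8 sin 18° = 1.17, north 3.8 cos 18° = 3.61
Leg 3 (093°, 2.8 km): east 2.8 sin 93° = 2.80, north 2.8 cos 93° = -0.15
Leg 4 (339°, 4.1 km): east 4.1 sin 339° = -1.47, north 4.1 cos 339° = 3.83
Summing: 1.93 km east, 6.13 km north → (1.93, 6.13).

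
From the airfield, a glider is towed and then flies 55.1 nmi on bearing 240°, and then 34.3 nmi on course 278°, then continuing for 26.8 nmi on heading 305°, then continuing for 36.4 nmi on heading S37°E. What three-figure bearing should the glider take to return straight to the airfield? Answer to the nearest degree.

Leg 1 (240°, 55.1 nmi): east 55.1 sin 240° = -47.72, north 55.1 cos 240° = -27.55
Leg 2 (278°, 34.3 nmi): east 34.3 sin 278° = -33.97, north 34.3 cos 278° = 4.77
Leg 3 (305°, 26.8 nmi): east 26.8 sin 305° = -21.95, north 26.8 cos 305° = 15.37
Leg 4 (S37°E, 36.4 nmi): east 36.4 sin 143° = 21.91, north 36.4 cos 143° = -29.07
Net displacement: -81.73 east, -36.47 north. Direction back to start is (81.73, 36.47): bearing = atan2(81.73, 36.47) mod 360° = 65.95° ≈ 066°.

066°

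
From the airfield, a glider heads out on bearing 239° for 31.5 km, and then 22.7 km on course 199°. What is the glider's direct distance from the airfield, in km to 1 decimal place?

Leg 1 (239°, 31.5 km): east 31.5 sin 239° = -27.00, north 31.5 cos 239° = -16.22
Leg 2 (199°, 22.7 km): east 22.7 sin 199° = -7.39, north 22.7 cos 199° = -21.46
Net: -34.39 east, -37.69 north. Distance = √((-34.39)² + (-37.69)²) = 51.020 km.

51.0 km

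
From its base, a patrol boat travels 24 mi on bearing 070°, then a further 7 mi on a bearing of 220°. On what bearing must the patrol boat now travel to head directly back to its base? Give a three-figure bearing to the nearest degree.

261°

Leg 1 (070°, 24 mi): east 24 sin 70° = 22.55, north 24 cos 70° = 8.21
Leg 2 (220°, 7 mi): east 7 sin 220° = -4.50, north 7 cos 220° = -5.36
Net displacement: 18.05 east, 2.85 north. Direction back to start is (-18.05, -2.85): bearing = atan2(-18.05, -2.85) mod 360° = 261.04° ≈ 261°.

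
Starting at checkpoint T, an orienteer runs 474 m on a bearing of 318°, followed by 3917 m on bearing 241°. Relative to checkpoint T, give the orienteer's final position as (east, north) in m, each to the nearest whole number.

(-3743, -1547)

Leg 1 (318°, 474 m): east 474 sin 318° = -317.17, north 474 cos 318° = 352.25
Leg 2 (241°, 3917 m): east 3917 sin 241° = -3425.89, north 3917 cos 241° = -1899.00
Summing: -3743.05 m east, -1546.75 m north → (-3743, -1547).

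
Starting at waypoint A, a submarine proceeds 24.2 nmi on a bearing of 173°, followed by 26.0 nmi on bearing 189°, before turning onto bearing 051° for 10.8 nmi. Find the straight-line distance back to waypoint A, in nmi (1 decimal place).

Leg 1 (173°, 24.2 nmi): east 24.2 sin 173° = 2.95, north 24.2 cos 173° = -24.02
Leg 2 (189°, 26.0 nmi): east 26.0 sin 189° = -4.07, north 26.0 cos 189° = -25.68
Leg 3 (051°, 10.8 nmi): east 10.8 sin 51° = 8.39, north 10.8 cos 51° = 6.80
Net: 7.28 east, -42.90 north. Distance = √((7.28)² + (-42.90)²) = 43.515 nmi.

43.5 nmi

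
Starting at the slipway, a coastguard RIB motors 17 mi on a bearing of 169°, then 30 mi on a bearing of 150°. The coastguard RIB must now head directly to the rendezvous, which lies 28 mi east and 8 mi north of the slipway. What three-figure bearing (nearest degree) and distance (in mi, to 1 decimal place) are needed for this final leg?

Leg 1 (169°, 17 mi): east 17 sin 169° = 3.24, north 17 cos 169° = -16.69
Leg 2 (150°, 30 mi): east 30 sin 150° = 15.00, north 30 cos 150° = -25.98
Current position: (18.24, -42.67). Target: (28, 8). Remaining: Δeast = 9.76, Δnorth = 50.67.
Bearing = atan2(9.76, 50.67) mod 360° = 10.90°; distance = √((9.76)² + (50.67)²) = 51.599 mi.

011°, 51.6 mi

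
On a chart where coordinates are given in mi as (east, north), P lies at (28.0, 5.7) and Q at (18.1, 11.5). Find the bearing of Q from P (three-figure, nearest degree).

300°

Δeast = 18.1 − 28.0 = -9.90; Δnorth = 11.5 − 5.7 = 5.80.
Bearing = atan2(Δeast, Δnorth) mod 360° = 300.36° ≈ 300°.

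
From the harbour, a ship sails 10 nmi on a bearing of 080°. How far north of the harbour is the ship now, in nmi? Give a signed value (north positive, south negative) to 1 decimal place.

Leg 1 (080°, 10 nmi): east 10 sin 80° = 9.85, north 10 cos 80° = 1.74
Net north component: 1.74 nmi.

1.7 nmi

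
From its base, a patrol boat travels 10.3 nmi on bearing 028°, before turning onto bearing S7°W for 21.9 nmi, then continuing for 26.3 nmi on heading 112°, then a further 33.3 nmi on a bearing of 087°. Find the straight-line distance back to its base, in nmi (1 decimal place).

63.3 nmi

Leg 1 (028°, 10.3 nmi): east 10.3 sin 28° = 4.84, north 10.3 cos 28° = 9.09
Leg 2 (S7°W, 21.9 nmi): east 21.9 sin 187° = -2.67, north 21.9 cos 187° = -21.74
Leg 3 (112°, 26.3 nmi): east 26.3 sin 112° = 24.38, north 26.3 cos 112° = -9.85
Leg 4 (087°, 33.3 nmi): east 33.3 sin 87° = 33.25, north 33.3 cos 87° = 1.74
Net: 59.81 east, -20.75 north. Distance = √((59.81)² + (-20.75)²) = 63.304 nmi.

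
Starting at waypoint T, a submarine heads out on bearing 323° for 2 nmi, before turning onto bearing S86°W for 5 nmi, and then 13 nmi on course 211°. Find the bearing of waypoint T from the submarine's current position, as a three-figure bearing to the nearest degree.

052°

Leg 1 (323°, 2 nmi): east 2 sin 323° = -1.20, north 2 cos 323° = 1.60
Leg 2 (S86°W, 5 nmi): east 5 sin 266° = -4.99, north 5 cos 266° = -0.35
Leg 3 (211°, 13 nmi): east 13 sin 211° = -6.70, north 13 cos 211° = -11.14
Net displacement: -12.89 east, -9.89 north. Direction back to start is (12.89, 9.89): bearing = atan2(12.89, 9.89) mod 360° = 52.48° ≈ 052°.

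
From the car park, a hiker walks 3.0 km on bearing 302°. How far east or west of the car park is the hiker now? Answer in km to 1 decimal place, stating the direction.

2.5 km west

Leg 1 (302°, 3.0 km): east 3.0 sin 302° = -2.54, north 3.0 cos 302° = 1.59
Net east component: -2.54 km.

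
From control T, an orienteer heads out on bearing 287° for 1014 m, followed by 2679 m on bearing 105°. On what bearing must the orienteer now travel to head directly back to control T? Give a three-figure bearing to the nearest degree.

284°

Leg 1 (287°, 1014 m): east 1014 sin 287° = -969.69, north 1014 cos 287° = 296.46
Leg 2 (105°, 2679 m): east 2679 sin 105° = 2587.72, north 2679 cos 105° = -693.38
Net displacement: 1618.02 east, -396.91 north. Direction back to start is (-1618.02, 396.91): bearing = atan2(-1618.02, 396.91) mod 360° = 283.78° ≈ 284°.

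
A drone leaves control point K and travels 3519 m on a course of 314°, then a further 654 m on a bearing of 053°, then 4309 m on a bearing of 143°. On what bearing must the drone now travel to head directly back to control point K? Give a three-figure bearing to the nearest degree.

Leg 1 (314°, 3519 m): east 3519 sin 314° = -2531.36, north 3519 cos 314° = 2444.50
Leg 2 (053°, 654 m): east 654 sin 53° = 522.31, north 654 cos 53° = 393.59
Leg 3 (143°, 4309 m): east 4309 sin 143° = 2593.22, north 4309 cos 143° = -3441.32
Net displacement: 584.17 east, -603.23 north. Direction back to start is (-584.17, 603.23): bearing = atan2(-584.17, 603.23) mod 360° = 315.92° ≈ 316°.

316°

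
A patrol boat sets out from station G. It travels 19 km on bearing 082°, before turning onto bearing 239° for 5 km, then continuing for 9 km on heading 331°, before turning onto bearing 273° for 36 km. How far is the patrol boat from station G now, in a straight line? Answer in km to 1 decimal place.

27.6 km

Leg 1 (082°, 19 km): east 19 sin 82° = 18.82, north 19 cos 82° = 2.64
Leg 2 (239°, 5 km): east 5 sin 239° = -4.29, north 5 cos 239° = -2.58
Leg 3 (331°, 9 km): east 9 sin 331° = -4.36, north 9 cos 331° = 7.87
Leg 4 (273°, 36 km): east 36 sin 273° = -35.95, north 36 cos 273° = 1.88
Net: -25.78 east, 9.82 north. Distance = √((-25.78)² + (9.82)²) = 27.593 km.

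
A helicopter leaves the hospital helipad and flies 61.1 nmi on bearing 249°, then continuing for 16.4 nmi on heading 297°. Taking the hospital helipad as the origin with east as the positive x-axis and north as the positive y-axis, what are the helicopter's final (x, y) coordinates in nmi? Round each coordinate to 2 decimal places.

(-71.65, -14.45)

Leg 1 (249°, 61.1 nmi): east 61.1 sin 249° = -57.04, north 61.1 cos 249° = -21.90
Leg 2 (297°, 16.4 nmi): east 16.4 sin 297° = -14.61, north 16.4 cos 297° = 7.45
Summing: -71.65 nmi east, -14.45 nmi north → (-71.65, -14.45).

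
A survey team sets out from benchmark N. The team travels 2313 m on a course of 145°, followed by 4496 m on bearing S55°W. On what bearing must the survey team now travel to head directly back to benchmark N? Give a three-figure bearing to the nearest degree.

028°

Leg 1 (145°, 2313 m): east 2313 sin 145° = 1326.68, north 2313 cos 145° = -1894.70
Leg 2 (S55°W, 4496 m): east 4496 sin 235° = -3682.91, north 4496 cos 235° = -2578.80
Net displacement: -2356.23 east, -4473.50 north. Direction back to start is (2356.23, 4473.50): bearing = atan2(2356.23, 4473.50) mod 360° = 27.78° ≈ 028°.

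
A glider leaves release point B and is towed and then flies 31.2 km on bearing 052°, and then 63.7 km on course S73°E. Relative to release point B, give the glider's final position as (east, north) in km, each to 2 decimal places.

Leg 1 (052°, 31.2 km): east 31.2 sin 52° = 24.59, north 31.2 cos 52° = 19.21
Leg 2 (S73°E, 63.7 km): east 63.7 sin 107° = 60.92, north 63.7 cos 107° = -18.62
Summing: 85.50 km east, 0.58 km north → (85.50, 0.58).

(85.50, 0.58)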